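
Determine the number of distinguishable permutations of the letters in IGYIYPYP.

1680

Letter multiplicities in IGYIYPYP: G×1, I×2, P×2, Y×3.
So there are 8! / (3!·2!·2!) = 1680 distinguishable arrangements.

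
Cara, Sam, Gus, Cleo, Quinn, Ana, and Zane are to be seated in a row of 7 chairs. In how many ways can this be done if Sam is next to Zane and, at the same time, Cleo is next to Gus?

480

Treat {Sam,Zane} as one block (2 orders) and {Cleo,Gus} as another (2 orders).
That leaves 5 units to arrange: 2 × 2 × 5! = 4 × 120 = 480.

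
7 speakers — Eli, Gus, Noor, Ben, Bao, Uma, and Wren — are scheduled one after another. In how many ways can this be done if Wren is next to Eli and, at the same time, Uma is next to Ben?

480

Treat {Wren,Eli} as one block (2 orders) and {Uma,Ben} as another (2 orders).
That leaves 5 units to arrange: 2 × 2 × 5! = 4 × 120 = 480.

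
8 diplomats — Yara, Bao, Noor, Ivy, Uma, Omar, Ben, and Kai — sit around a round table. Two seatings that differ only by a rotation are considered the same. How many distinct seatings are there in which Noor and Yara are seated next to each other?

1440

Treat {Noor, Yara} as one unit (2 internal orders) and seat the resulting 7 units around the table: (6)! circular arrangements.
So 2 × (6)! = 2 × 720 = 1440.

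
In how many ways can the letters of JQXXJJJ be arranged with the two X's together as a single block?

30

Treat the 2 copies of X as a single block. The multiset to arrange is then {XX, J, J, J, J, Q}, 6 items in all.
That gives (6)!/(4!) = 30 arrangements.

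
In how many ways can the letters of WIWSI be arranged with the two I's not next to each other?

Total arrangements of WIWSI: 5!/(2!·2!) = 30.
Arrangements with the I's together: treat II as one letter, giving (4)!/(2!) = 12.
Subtracting, 30 − 12 = 18 arrangements keep the I's apart.

18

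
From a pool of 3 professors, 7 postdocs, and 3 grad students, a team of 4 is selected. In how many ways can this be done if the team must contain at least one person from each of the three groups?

Unrestricted: C(13,4) = 715 ways to pick any 4 of the 13.
Subtract selections that omit an entire group: no professors → C(10,4) = 210; no postdocs → C(6,4) = 15; no grad students → C(10,4) = 210.
Add back selections omitting two groups (i.e. drawn from a single group): C(3,4) + C(7,4) + C(3,4) = 35.
By inclusion–exclusion: 715 − 435 + 35 = 315.

315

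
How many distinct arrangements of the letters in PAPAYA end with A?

30

With the last slot taken by A, it remains to arrange the other 5 letters (PPAYA).
Those 5 letters have A appearing twice and P appearing twice, giving (5)!/(2!·2!) = 30.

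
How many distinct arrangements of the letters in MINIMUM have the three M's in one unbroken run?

60

Treat the 3 copies of M as a single block. The multiset to arrange is then {MMM, I, I, N, U}, 5 items in all.
That gives (5)!/(2!) = 60 arrangements.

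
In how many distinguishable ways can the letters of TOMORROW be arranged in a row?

The 8 letters of TOMORROW have repeats: O appearing 3 times and R appearing twice.
Dividing 8! = 40320 by 3!·2! = 12 for the repeated letters gives 3360.

3360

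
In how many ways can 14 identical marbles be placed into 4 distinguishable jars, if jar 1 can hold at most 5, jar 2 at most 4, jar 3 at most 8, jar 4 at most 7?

181

Without the upper bounds there are C(17,3) = 680 ways to split 14 among 4 jars.
Subtract solutions that violate a single cap (substitute x_i' = x_i − (cap_i+1)): x_1 ≥ 6 gives C(11,3) = 165; x_2 ≥ 5 gives C(12,3) = 220; x_3 ≥ 9 gives C(8,3) = 56; x_4 ≥ 8 gives C(9,3) = 84. Together 525.
Add back pairs where two caps are both exceeded: 20 + 0 + 1 + 1 + 4 + 0 = 26.
By inclusion–exclusion the count is 680 − 525 + 26 = 181.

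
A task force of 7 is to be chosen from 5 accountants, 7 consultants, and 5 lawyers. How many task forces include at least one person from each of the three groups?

Unrestricted: C(17,7) = 19448 ways to pick any 7 of the 17.
Selections missing a whole group: no accountants → C(12,7) = 792; no consultants → C(10,7) = 120; no lawyers → C(12,7) = 792.
Add back selections omitting two groups (i.e. drawn from a single group): C(5,7) + C(7,7) + C(5,7) = 1.
By inclusion–exclusion: 19448 − 1704 + 1 = 17745.

17745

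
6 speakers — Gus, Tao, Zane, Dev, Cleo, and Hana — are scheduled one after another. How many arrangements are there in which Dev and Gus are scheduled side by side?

240

Place the 4 others and the Dev-Gus pair as 5 objects in a line; the pair has 2 internal arrangements.
That gives 2 × 5! = 2 × 120 = 240.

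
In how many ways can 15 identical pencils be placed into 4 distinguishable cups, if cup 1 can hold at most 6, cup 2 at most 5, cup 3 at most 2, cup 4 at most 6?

31

By stars and bars, unrestricted non-negative solutions to x_1+…+x_4 = 15 number C(15+3,3) = 816.
Subtract solutions that violate a single cap (substitute x_i' = x_i − (cap_i+1)): x_1 ≥ 7 gives C(11,3) = 165; x_2 ≥ 6 gives C(12,3) = 220; x_3 ≥ 3 gives C(15,3) = 455; x_4 ≥ 7 gives C(11,3) = 165. Together 1005.
Add back pairs where two caps are both exceeded: 10 + 56 + 4 + 84 + 10 + 56 = 220.
By inclusion–exclusion the count is 816 − 1005 + 220 = 31.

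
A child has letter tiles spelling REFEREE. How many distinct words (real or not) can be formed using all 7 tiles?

105

REFEREE has 7 letters with E appearing 4 times and R appearing twice.
So there are 7! / (4!·2!) = 105 distinguishable arrangements.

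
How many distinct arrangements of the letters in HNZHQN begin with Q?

With the first slot taken by Q, it remains to arrange the other 5 letters (HNZHN).
Those 5 letters have H appearing twice and N appearing twice, giving (5)!/(2!·2!) = 30.

30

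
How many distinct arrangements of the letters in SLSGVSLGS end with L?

840

Fix L in the last position and arrange the remaining 8 letters.
Those 8 letters have G appearing twice and S appearing 4 times, giving (8)!/(4!·2!) = 840.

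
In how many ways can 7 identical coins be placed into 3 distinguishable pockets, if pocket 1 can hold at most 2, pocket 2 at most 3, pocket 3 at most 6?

11

Ignoring the caps, the number of non-negative solutions to x_1+…+x_3 = 7 is C(9,2) = 36.
Subtract solutions that violate a single cap (substitute x_i' = x_i − (cap_i+1)): x_1 ≥ 3 gives C(6,2) = 15; x_2 ≥ 4 gives C(5,2) = 10; x_3 ≥ 7 gives C(2,2) = 1. Together 26.
Add back pairs where two caps are both exceeded: 1 + 0 + 0 = 1.
By inclusion–exclusion the count is 36 − 26 + 1 = 11.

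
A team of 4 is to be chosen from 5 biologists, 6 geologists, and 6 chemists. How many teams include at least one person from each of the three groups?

Total 4-person selections from all 17: C(17,4) = 2380.
Subtract selections that omit an entire group: no biologists → C(12,4) = 495; no geologists → C(11,4) = 330; no chemists → C(11,4) = 330.
Add back selections omitting two groups (i.e. drawn from a single group): C(5,4) + C(6,4) + C(6,4) = 35.
By inclusion–exclusion: 2380 − 1155 + 35 = 1260.

1260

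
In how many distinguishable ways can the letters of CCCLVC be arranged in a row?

30

Letter multiplicities in CCCLVC: C×4, L×1, V×1.
The number of distinct arrangements is 6!/(4!) = 720/24 = 30.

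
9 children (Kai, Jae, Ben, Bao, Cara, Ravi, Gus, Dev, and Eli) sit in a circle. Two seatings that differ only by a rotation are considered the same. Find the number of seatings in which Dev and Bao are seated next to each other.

Treat {Dev, Bao} as one unit (2 internal orders) and seat the resulting 8 units around the table: (7)! circular arrangements.
So 2 × (7)! = 2 × 5040 = 10080.

10080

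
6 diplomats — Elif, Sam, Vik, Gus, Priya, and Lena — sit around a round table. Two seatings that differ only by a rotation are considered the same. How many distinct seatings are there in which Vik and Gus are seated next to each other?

48

Glue Vik and Gus into a block (2 internal orders). Seating 5 units around a circle gives (4)! arrangements.
So 2 × (4)! = 2 × 24 = 48.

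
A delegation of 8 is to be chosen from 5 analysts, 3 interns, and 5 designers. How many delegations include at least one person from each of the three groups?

With no constraint there are C(13,8) = 1287 possible selections.
Subtract selections that omit an entire group: no analysts → C(8,8) = 1; no interns → C(10,8) = 45; no designers → C(8,8) = 1.
Add back selections omitting two groups (i.e. drawn from a single group): C(5,8) + C(3,8) + C(5,8) = 0.
By inclusion–exclusion: 1287 − 47 + 0 = 1240.

1240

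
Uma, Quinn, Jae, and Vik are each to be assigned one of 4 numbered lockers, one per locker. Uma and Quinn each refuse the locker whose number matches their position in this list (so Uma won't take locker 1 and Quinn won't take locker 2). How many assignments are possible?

Let Aᵢ (for i ∈ {1, 2}) be the placements that put person i in their forbidden locker. Any j of these fix j positions, leaving (4−j)! ways to fill the rest, and there are C(2,j) ways to pick which j.
By inclusion–exclusion, the number of valid placements is Σ_{j=0}^{2} (−1)^j C(2,j)·(4−j)!.
Computing: 24 − 12 + 2 = 14.

14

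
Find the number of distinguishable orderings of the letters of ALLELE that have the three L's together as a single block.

12

Treat the 3 copies of L as a single block. The multiset to arrange is then {LLL, A, E, E}, 4 items in all.
That gives (4)!/(2!) = 12 arrangements.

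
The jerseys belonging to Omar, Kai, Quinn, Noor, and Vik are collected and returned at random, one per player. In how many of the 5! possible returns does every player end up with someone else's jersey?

44

Count assignments avoiding every fixed point. For any j of the 5 players fixed to their old jersey, the other 5−j can be arranged in (5−j)! ways.
By inclusion–exclusion this is Σ_{j=0}^{5} (−1)^j C(5,j)·(5−j)!.
Computing: 120 − 120 + 60 − 20 + 5 − 1 = 44.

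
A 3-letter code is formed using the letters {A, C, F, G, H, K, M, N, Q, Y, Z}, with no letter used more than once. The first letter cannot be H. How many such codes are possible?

900

The first letter has 11−1 = 10 choices (anything except H).
The remaining 2 letters are filled from the other 10 symbols without repetition: 10 × 9 = 90.
Total: 10 × 90 = 900.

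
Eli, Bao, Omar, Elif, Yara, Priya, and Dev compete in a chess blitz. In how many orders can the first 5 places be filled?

2520

This is an ordered selection of 5 from 7: P(7,5).
That gives 7 × 6 × 5 × 4 × 3 = 2520.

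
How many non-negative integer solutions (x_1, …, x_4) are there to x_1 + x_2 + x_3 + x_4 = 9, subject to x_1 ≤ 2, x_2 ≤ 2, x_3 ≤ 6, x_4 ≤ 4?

35

By stars and bars, unrestricted non-negative solutions to x_1+…+x_4 = 9 number C(9+3,3) = 220.
Subtract solutions that violate a single cap (substitute x_i' = x_i − (cap_i+1)): x_1 ≥ 3 gives C(9,3) = 84; x_2 ≥ 3 gives C(9,3) = 84; x_3 ≥ 7 gives C(5,3) = 10; x_4 ≥ 5 gives C(7,3) = 35. Together 213.
Add back pairs where two caps are both exceeded: 20 + 0 + 4 + 0 + 4 + 0 = 28.
By inclusion–exclusion the count is 220 − 213 + 28 = 35.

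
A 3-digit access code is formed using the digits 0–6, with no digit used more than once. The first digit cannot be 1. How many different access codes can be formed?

The first digit has 7−1 = 6 choices (anything except 1).
The remaining 2 digits are filled from the other 6 symbols without repetition: 6 × 5 = 30.
Total: 6 × 30 = 180.

180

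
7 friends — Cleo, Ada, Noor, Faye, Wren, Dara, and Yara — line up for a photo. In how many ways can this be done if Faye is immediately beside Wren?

Place the 5 others and the Faye-Wren pair as 6 objects in a line; the pair has 2 internal arrangements.
So the count is 2·(6)! = 1440.

1440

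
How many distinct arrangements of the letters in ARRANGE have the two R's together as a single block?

360

Treat the 2 copies of R as a single block. The multiset to arrange is then {RR, A, A, E, G, N}, 6 items in all.
That gives (6)!/(2!) = 360 arrangements.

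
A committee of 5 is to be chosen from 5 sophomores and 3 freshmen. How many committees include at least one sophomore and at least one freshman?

55

Total 5-person selections from all 8: C(8,5) = 56.
Selections missing a whole group: no sophomores → C(3,5) = 0; no freshmen → C(5,5) = 1.
Both groups omitted at once is impossible, so 56 − 1 = 55.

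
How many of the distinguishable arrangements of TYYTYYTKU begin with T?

With the first slot taken by T, it remains to arrange the other 8 letters (YYTYYTKU).
Those 8 letters have T appearing twice and Y appearing 4 times, giving (8)!/(4!·2!) = 840.

840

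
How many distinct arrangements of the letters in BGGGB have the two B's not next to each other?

Total arrangements of BGGGB: 5!/(3!·2!) = 10.
If the two B's are adjacent, glue them into one block, leaving 4 items to arrange: (4)!/(3!) = 4 ways.
Subtracting, 10 − 4 = 6 arrangements keep the B's apart.

6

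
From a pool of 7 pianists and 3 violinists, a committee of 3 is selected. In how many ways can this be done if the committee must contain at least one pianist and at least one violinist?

84

With no constraint there are C(10,3) = 120 possible selections.
Subtract selections that omit an entire group: no pianists → C(3,3) = 1; no violinists → C(7,3) = 35.
Both groups omitted at once is impossible, so 120 − 36 = 84.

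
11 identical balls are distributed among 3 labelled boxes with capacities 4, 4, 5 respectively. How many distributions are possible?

6

Without the upper bounds there are C(13,2) = 78 ways to split 11 among 3 boxes.
Subtract solutions that violate a single cap (substitute x_i' = x_i − (cap_i+1)): x_1 ≥ 5 gives C(8,2) = 28; x_2 ≥ 5 gives C(8,2) = 28; x_3 ≥ 6 gives C(7,2) = 21. Together 77.
Add back pairs where two caps are both exceeded: 3 + 1 + 1 = 5.
By inclusion–exclusion the count is 78 − 77 + 5 = 6.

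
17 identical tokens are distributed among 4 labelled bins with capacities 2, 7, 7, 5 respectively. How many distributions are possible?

Ignoring the caps, the number of non-negative solutions to x_1+…+x_4 = 17 is C(20,3) = 1140.
Subtract solutions that violate a single cap (substitute x_i' = x_i − (cap_i+1)): x_1 ≥ 3 gives C(17,3) = 680; x_2 ≥ 8 gives C(12,3) = 220; x_3 ≥ 8 gives C(12,3) = 220; x_4 ≥ 6 gives C(14,3) = 364. Together 1484.
Add back pairs where two caps are both exceeded: 84 + 84 + 165 + 4 + 20 + 20 = 377.
Subtract triples: 0 + 1 + 1 + 0 = 2.
By inclusion–exclusion the count is 1140 − 1484 + 377 − 2 = 31.

31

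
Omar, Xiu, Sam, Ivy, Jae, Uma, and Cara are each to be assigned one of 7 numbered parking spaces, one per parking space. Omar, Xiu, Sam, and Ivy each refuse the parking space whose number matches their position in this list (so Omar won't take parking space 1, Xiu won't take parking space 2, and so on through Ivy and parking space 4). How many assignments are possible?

Let Aᵢ (for 1 ≤ i ≤ 4) be the placements that put person i in their forbidden parking space. Any j of these fix j positions, leaving (7−j)! ways to fill the rest, and there are C(4,j) ways to pick which j.
By inclusion–exclusion, the number of valid placements is Σ_{j=0}^{4} (−1)^j C(4,j)·(7−j)!.
Computing: 5040 − 2880 + 720 − 96 + 6 = 2790.

2790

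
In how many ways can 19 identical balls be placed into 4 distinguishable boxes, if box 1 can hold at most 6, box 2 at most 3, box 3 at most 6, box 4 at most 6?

10

Ignoring the caps, the number of non-negative solutions to x_1+…+x_4 = 19 is C(22,3) = 1540.
Subtract solutions that violate a single cap (substitute x_i' = x_i − (cap_i+1)): x_1 ≥ 7 gives C(15,3) = 455; x_2 ≥ 4 gives C(18,3) = 816; x_3 ≥ 7 gives C(15,3) = 455; x_4 ≥ 7 gives C(15,3) = 455. Together 2181.
Add back pairs where two caps are both exceeded: 165 + 56 + 56 + 165 + 165 + 56 = 663.
Subtract triples: 4 + 4 + 0 + 4 = 12.
By inclusion–exclusion the count is 1540 − 2181 + 663 − 12 = 10.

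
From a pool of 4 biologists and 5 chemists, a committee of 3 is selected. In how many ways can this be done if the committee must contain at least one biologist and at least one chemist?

70

With no constraint there are C(9,3) = 84 possible selections.
Selections missing a whole group: no biologists → C(5,3) = 10; no chemists → C(4,3) = 4.
Both groups omitted at once is impossible, so 84 − 14 = 70.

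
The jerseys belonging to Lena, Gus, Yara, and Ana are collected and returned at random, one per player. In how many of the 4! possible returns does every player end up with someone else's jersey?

9

Let Aᵢ be the assignments in which player i gets their old jersey. We want the size of the complement of A₁∪…∪A_4.
By inclusion–exclusion this is Σ_{j=0}^{4} (−1)^j C(4,j)·(4−j)!.
Computing: 24 − 24 + 12 − 4 + 1 = 9.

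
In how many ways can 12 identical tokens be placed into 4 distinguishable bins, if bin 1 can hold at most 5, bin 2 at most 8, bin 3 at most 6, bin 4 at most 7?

Without the upper bounds there are C(15,3) = 455 ways to split 12 among 4 bins.
Subtract solutions that violate a single cap (substitute x_i' = x_i − (cap_i+1)): x_1 ≥ 6 gives C(9,3) = 84; x_2 ≥ 9 gives C(6,3) = 20; x_3 ≥ 7 gives C(8,3) = 56; x_4 ≥ 8 gives C(7,3) = 35. Together 195.
No two caps can be exceeded simultaneously, so the pair terms are all 0.
By inclusion–exclusion the count is 455 − 195 + 0 = 260.

260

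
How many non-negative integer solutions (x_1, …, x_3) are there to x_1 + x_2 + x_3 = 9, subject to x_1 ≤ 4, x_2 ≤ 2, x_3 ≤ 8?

By stars and bars, unrestricted non-negative solutions to x_1+…+x_3 = 9 number C(9+2,2) = 55.
Subtract solutions that violate a single cap (substitute x_i' = x_i − (cap_i+1)): x_1 ≥ 5 gives C(6,2) = 15; x_2 ≥ 3 gives C(8,2) = 28; x_3 ≥ 9 gives C(2,2) = 1. Together 44.
Add back pairs where two caps are both exceeded: 3 + 0 + 0 = 3.
By inclusion–exclusion the count is 55 − 44 + 3 = 14.

14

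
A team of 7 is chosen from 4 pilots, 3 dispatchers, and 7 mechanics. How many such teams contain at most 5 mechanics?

3382

Split by how many mechanics are chosen (0 through 5).
Sum: C(7,0)·C(7,7) + C(7,1)·C(7,6) + C(7,2)·C(7,5) + C(7,3)·C(7,4) + C(7,4)·C(7,3) + C(7,5)·C(7,2) = 1 + 49 + 441 + 1225 + 1225 + 441 = 3382.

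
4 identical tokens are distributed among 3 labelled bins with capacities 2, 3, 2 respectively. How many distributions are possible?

8

Ignoring the caps, the number of non-negative solutions to x_1+…+x_3 = 4 is C(6,2) = 15.
Subtract solutions that violate a single cap (substitute x_i' = x_i − (cap_i+1)): x_1 ≥ 3 gives C(3,2) = 3; x_2 ≥ 4 gives C(2,2) = 1; x_3 ≥ 3 gives C(3,2) = 3. Together 7.
No two caps can be exceeded simultaneously, so the pair terms are all 0.
By inclusion–exclusion the count is 15 − 7 + 0 = 8.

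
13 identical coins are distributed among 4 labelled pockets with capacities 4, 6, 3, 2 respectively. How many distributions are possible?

10

By stars and bars, unrestricted non-negative solutions to x_1+…+x_4 = 13 number C(13+3,3) = 560.
Subtract solutions that violate a single cap (substitute x_i' = x_i − (cap_i+1)): x_1 ≥ 5 gives C(11,3) = 165; x_2 ≥ 7 gives C(9,3) = 84; x_3 ≥ 4 gives C(12,3) = 220; x_4 ≥ 3 gives C(13,3) = 286. Together 755.
Add back pairs where two caps are both exceeded: 4 + 35 + 56 + 10 + 20 + 84 = 209.
Subtract triples: 0 + 0 + 4 + 0 = 4.
By inclusion–exclusion the count is 560 − 755 + 209 − 4 = 10.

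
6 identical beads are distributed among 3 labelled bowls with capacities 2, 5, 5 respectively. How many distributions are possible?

Ignoring the caps, the number of non-negative solutions to x_1+…+x_3 = 6 is C(8,2) = 28.
Subtract solutions that violate a single cap (substitute x_i' = x_i − (cap_i+1)): x_1 ≥ 3 gives C(5,2) = 10; x_2 ≥ 6 gives C(2,2) = 1; x_3 ≥ 6 gives C(2,2) = 1. Together 12.
No two caps can be exceeded simultaneously, so the pair terms are all 0.
By inclusion–exclusion the count is 28 − 12 + 0 = 16.

16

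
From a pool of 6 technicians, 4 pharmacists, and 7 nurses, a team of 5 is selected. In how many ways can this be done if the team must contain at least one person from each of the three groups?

4214

Unrestricted: C(17,5) = 6188 ways to pick any 5 of the 17.
Subtract selections that omit an entire group: no technicians → C(11,5) = 462; no pharmacists → C(13,5) = 1287; no nurses → C(10,5) = 252.
Add back selections omitting two groups (i.e. drawn from a single group): C(6,5) + C(4,5) + C(7,5) = 27.
By inclusion–exclusion: 6188 − 2001 + 27 = 4214.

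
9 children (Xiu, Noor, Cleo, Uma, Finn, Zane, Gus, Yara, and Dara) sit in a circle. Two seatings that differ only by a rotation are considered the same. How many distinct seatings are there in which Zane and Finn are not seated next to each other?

All circular seatings of 9 people number (8)! = 40320.
Seatings with Zane beside Finn: treat them as a block with 2 internal orders, giving 2 × (7)! = 10080.
Subtracting, 40320 − 10080 = 30240.

30240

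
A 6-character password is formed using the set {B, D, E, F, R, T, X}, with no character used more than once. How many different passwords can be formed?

This is a permutation of 6 out of 7: P(7,6) = 7!/1!.
That product is 7 × 6 × 5 × 4 × 3 × 2 = 5040.

5040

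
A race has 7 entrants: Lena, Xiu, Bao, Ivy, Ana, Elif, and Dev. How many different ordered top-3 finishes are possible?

This is an ordered selection of 3 from 7: P(7,3).
That gives 7 × 6 × 5 = 210.

210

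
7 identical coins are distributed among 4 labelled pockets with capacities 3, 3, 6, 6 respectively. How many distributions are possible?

By stars and bars, unrestricted non-negative solutions to x_1+…+x_4 = 7 number C(7+3,3) = 120.
Subtract solutions that violate a single cap (substitute x_i' = x_i − (cap_i+1)): x_1 ≥ 4 gives C(6,3) = 20; x_2 ≥ 4 gives C(6,3) = 20; x_3 ≥ 7 gives C(3,3) = 1; x_4 ≥ 7 gives C(3,3) = 1. Together 42.
No two caps can be exceeded simultaneously, so the pair terms are all 0.
By inclusion–exclusion the count is 120 − 42 + 0 = 78.

78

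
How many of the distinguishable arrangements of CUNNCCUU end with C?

Fix C in the last position and arrange the remaining 7 letters.
Those 7 letters have C appearing twice, N appearing twice, and U appearing 3 times, giving (7)!/(3!·2!·2!) = 210.

210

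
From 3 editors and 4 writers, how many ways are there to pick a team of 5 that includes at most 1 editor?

Split by how many editors are chosen (0 through 1).
Sum: C(3,0)·C(4,5) + C(3,1)·C(4,4) = 0 + 3 = 3.

3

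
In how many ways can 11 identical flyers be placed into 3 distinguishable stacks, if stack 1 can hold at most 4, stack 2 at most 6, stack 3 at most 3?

6

Ignoring the caps, the number of non-negative solutions to x_1+…+x_3 = 11 is C(13,2) = 78.
Subtract solutions that violate a single cap (substitute x_i' = x_i − (cap_i+1)): x_1 ≥ 5 gives C(8,2) = 28; x_2 ≥ 7 gives C(6,2) = 15; x_3 ≥ 4 gives C(9,2) = 36. Together 79.
Add back pairs where two caps are both exceeded: 0 + 6 + 1 = 7.
By inclusion–exclusion the count is 78 − 79 + 7 = 6.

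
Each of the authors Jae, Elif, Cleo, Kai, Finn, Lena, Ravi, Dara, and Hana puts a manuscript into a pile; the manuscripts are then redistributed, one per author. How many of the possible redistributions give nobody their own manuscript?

Let Aᵢ be the assignments in which author i gets their own manuscript. We want the size of the complement of A₁∪…∪A_9.
By inclusion–exclusion this is Σ_{j=0}^{9} (−1)^j C(9,j)·(9−j)!.
Computing: 362880 − 362880 + 181440 − 60480 + 15120 − 3024 + 504 − 72 + 9 − 1 = 133496.

133496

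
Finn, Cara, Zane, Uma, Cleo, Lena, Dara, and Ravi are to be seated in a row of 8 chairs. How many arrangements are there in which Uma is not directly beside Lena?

30240

There are 8! = 40320 arrangements in all. If Uma and Lena are adjacent, merging them into one block gives 2·(7)! = 10080 arrangements.
Complementary counting: 40320 − 10080 = 30240.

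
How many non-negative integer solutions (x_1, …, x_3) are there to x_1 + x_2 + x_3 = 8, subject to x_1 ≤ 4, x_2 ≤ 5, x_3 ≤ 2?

Without the upper bounds there are C(10,2) = 45 ways to split 8 among 3 variables.
Subtract solutions that violate a single cap (substitute x_i' = x_i − (cap_i+1)): x_1 ≥ 5 gives C(5,2) = 10; x_2 ≥ 6 gives C(4,2) = 6; x_3 ≥ 3 gives C(7,2) = 21. Together 37.
Add back pairs where two caps are both exceeded: 0 + 1 + 0 = 1.
By inclusion–exclusion the count is 45 − 37 + 1 = 9.

9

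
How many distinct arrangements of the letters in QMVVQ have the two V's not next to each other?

There are 5!/(2!·2!) = 30 arrangements of QMVVQ in total.
Arrangements with the V's together: treat VV as one letter, giving (4)!/(2!) = 12.
Subtracting, 30 − 12 = 18 arrangements keep the V's apart.

18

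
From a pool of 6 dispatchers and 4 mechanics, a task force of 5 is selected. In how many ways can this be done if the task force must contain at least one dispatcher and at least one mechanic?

246

Total 5-person selections from all 10: C(10,5) = 252.
Subtract selections that omit an entire group: no dispatchers → C(4,5) = 0; no mechanics → C(6,5) = 6.
Both groups omitted at once is impossible, so 252 − 6 = 246.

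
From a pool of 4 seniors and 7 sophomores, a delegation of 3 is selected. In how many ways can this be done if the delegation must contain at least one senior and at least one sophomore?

126

With no constraint there are C(11,3) = 165 possible selections.
Selections missing a whole group: no seniors → C(7,3) = 35; no sophomores → C(4,3) = 4.
Both groups omitted at once is impossible, so 165 − 39 = 126.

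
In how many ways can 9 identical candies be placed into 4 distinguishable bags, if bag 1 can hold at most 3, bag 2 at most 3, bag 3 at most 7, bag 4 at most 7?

By stars and bars, unrestricted non-negative solutions to x_1+…+x_4 = 9 number C(9+3,3) = 220.
Subtract solutions that violate a single cap (substitute x_i' = x_i − (cap_i+1)): x_1 ≥ 4 gives C(8,3) = 56; x_2 ≥ 4 gives C(8,3) = 56; x_3 ≥ 8 gives C(4,3) = 4; x_4 ≥ 8 gives C(4,3) = 4. Together 120.
Add back pairs where two caps are both exceeded: 4 + 0 + 0 + 0 + 0 + 0 = 4.
By inclusion–exclusion the count is 220 − 120 + 4 = 104.

104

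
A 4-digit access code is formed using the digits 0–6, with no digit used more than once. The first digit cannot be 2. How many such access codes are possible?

720

The first digit has 7−1 = 6 choices (anything except 2).
The remaining 3 digits are filled from the other 6 symbols without repetition: 6 × 5 × 4 = 120.
Total: 6 × 120 = 720.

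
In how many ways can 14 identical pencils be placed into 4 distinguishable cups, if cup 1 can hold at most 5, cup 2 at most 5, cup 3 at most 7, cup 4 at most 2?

46

Without the upper bounds there are C(17,3) = 680 ways to split 14 among 4 cups.
Subtract solutions that violate a single cap (substitute x_i' = x_i − (cap_i+1)): x_1 ≥ 6 gives C(11,3) = 165; x_2 ≥ 6 gives C(11,3) = 165; x_3 ≥ 8 gives C(9,3) = 84; x_4 ≥ 3 gives C(14,3) = 364. Together 778.
Add back pairs where two caps are both exceeded: 10 + 1 + 56 + 1 + 56 + 20 = 144.
By inclusion–exclusion the count is 680 − 778 + 144 = 46.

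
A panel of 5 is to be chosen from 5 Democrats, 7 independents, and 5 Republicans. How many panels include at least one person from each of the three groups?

4375

Unrestricted: C(17,5) = 6188 ways to pick any 5 of the 17.
Subtract selections that omit an entire group: no Democrats → C(12,5) = 792; no independents → C(10,5) = 252; no Republicans → C(12,5) = 792.
Add back selections omitting two groups (i.e. drawn from a single group): C(5,5) + C(7,5) + C(5,5) = 23.
By inclusion–exclusion: 6188 − 1836 + 23 = 4375.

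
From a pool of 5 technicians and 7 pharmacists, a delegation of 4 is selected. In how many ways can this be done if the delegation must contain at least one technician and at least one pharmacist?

Unrestricted: C(12,4) = 495 ways to pick any 4 of the 12.
Subtract selections that omit an entire group: no technicians → C(7,4) = 35; no pharmacists → C(5,4) = 5.
Both groups omitted at once is impossible, so 495 − 40 = 455.

455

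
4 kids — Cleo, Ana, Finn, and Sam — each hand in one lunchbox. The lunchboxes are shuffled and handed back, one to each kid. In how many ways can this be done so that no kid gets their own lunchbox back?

Let Aᵢ be the assignments in which kid i gets their own lunchbox. We want the size of the complement of A₁∪…∪A_4.
By inclusion–exclusion this is Σ_{j=0}^{4} (−1)^j C(4,j)·(4−j)!.
Computing: 24 − 24 + 12 − 4 + 1 = 9.

9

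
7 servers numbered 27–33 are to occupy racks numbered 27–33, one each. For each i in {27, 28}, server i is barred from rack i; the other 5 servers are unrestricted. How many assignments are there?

Let Aᵢ (for i ∈ {27, 28}) be the placements that put server i in its forbidden rack. Any j of these fix j positions, leaving (7−j)! ways to fill the rest, and there are C(2,j) ways to pick which j.
By inclusion–exclusion, the number of valid placements is Σ_{j=0}^{2} (−1)^j C(2,j)·(7−j)!.
Computing: 5040 − 1440 + 120 = 3720.

3720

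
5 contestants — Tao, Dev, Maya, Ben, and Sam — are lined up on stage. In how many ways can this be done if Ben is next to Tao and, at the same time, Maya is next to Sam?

Treat {Ben,Tao} as one block (2 orders) and {Maya,Sam} as another (2 orders).
That leaves 3 units to arrange: 2 × 2 × 3! = 4 × 6 = 24.

24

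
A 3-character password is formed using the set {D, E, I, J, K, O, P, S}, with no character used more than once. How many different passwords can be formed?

This is a permutation of 3 out of 8: P(8,3) = 8!/5!.
8 × 7 × 6 = 336.

336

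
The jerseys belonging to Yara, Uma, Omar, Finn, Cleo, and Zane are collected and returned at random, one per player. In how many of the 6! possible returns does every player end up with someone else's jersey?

Let Aᵢ be the assignments in which player i gets their old jersey. We want the size of the complement of A₁∪…∪A_6.
By inclusion–exclusion this is Σ_{j=0}^{6} (−1)^j C(6,j)·(6−j)!.
Computing: 720 − 720 + 360 − 120 + 30 − 6 + 1 = 265.

265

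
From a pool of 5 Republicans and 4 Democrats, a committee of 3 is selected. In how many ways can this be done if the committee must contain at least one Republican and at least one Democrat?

With no constraint there are C(9,3) = 84 possible selections.
Subtract selections that omit an entire group: no Republicans → C(4,3) = 4; no Democrats → C(5,3) = 10.
Both groups omitted at once is impossible, so 84 − 14 = 70.

70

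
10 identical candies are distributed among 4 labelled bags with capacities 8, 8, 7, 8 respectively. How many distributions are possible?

264

By stars and bars, unrestricted non-negative solutions to x_1+…+x_4 = 10 number C(10+3,3) = 286.
Subtract solutions that violate a single cap (substitute x_i' = x_i − (cap_i+1)): x_1 ≥ 9 gives C(4,3) = 4; x_2 ≥ 9 gives C(4,3) = 4; x_3 ≥ 8 gives C(5,3) = 10; x_4 ≥ 9 gives C(4,3) = 4. Together 22.
No two caps can be exceeded simultaneously, so the pair terms are all 0.
By inclusion–exclusion the count is 286 − 22 + 0 = 264.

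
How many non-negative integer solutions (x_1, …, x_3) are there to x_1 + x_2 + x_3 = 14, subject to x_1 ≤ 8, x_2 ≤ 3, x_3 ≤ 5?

By stars and bars, unrestricted non-negative solutions to x_1+…+x_3 = 14 number C(14+2,2) = 120.
Subtract solutions that violate a single cap (substitute x_i' = x_i − (cap_i+1)): x_1 ≥ 9 gives C(7,2) = 21; x_2 ≥ 4 gives C(12,2) = 66; x_3 ≥ 6 gives C(10,2) = 45. Together 132.
Add back pairs where two caps are both exceeded: 3 + 0 + 15 = 18.
By inclusion–exclusion the count is 120 − 132 + 18 = 6.

6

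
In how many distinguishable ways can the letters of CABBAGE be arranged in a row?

1260

The 7 letters of CABBAGE have repeats: A appearing twice and B appearing twice.
So there are 7! / (2!·2!) = 1260 distinguishable arrangements.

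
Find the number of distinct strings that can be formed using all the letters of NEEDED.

Letter multiplicities in NEEDED: D×2, E×3, N×1.
Dividing 6! = 720 by 3!·2! = 12 for the repeated letters gives 60.

60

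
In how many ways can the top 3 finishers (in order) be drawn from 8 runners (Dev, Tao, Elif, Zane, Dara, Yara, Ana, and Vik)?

There are 8 choices for 1st place, 7 for 2nd, and 6 for 3rd.
That gives 8 × 7 × 6 = 336.

336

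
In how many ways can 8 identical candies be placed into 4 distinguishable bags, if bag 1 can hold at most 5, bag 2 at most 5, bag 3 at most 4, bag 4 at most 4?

105

Without the upper bounds there are C(11,3) = 165 ways to split 8 among 4 bags.
Subtract solutions that violate a single cap (substitute x_i' = x_i − (cap_i+1)): x_1 ≥ 6 gives C(5,3) = 10; x_2 ≥ 6 gives C(5,3) = 10; x_3 ≥ 5 gives C(6,3) = 20; x_4 ≥ 5 gives C(6,3) = 20. Together 60.
No two caps can be exceeded simultaneously, so the pair terms are all 0.
By inclusion–exclusion the count is 165 − 60 + 0 = 105.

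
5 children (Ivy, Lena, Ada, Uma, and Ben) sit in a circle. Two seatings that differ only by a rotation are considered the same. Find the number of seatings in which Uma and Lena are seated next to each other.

12

Glue Uma and Lena into a block (2 internal orders). Seating 4 units around a circle gives (3)! arrangements.
So 2 × (3)! = 2 × 6 = 12.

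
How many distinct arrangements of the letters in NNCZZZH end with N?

120

With the last slot taken by N, it remains to arrange the other 6 letters (NCZZZH).
Those 6 letters have Z appearing 3 times, giving (6)!/(3!) = 120.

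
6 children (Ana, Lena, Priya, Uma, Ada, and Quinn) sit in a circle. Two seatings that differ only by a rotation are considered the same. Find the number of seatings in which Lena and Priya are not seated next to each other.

72

Without the restriction there are (5)! = 120 seatings.
Seatings with Lena beside Priya: treat them as a block with 2 internal orders, giving 2 × (4)! = 48.
Subtracting, 120 − 48 = 72.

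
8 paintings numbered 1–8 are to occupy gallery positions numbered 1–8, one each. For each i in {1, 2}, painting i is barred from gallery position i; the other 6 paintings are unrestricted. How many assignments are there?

30960

Let Aᵢ (for i ∈ {1, 2}) be the placements that put painting i in its forbidden gallery position. Any j of these fix j positions, leaving (8−j)! ways to fill the rest, and there are C(2,j) ways to pick which j.
By inclusion–exclusion, the number of valid placements is Σ_{j=0}^{2} (−1)^j C(2,j)·(8−j)!.
Computing: 40320 − 10080 + 720 = 30960.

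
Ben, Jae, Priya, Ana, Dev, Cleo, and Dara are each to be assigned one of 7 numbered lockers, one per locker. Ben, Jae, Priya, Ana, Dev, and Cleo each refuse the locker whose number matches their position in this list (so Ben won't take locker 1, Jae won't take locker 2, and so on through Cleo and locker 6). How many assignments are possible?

Let Aᵢ (for 1 ≤ i ≤ 6) be the placements that put person i in their forbidden locker. Any j of these fix j positions, leaving (7−j)! ways to fill the rest, and there are C(6,j) ways to pick which j.
By inclusion–exclusion, the number of valid placements is Σ_{j=0}^{6} (−1)^j C(6,j)·(7−j)!.
Computing: 5040 − 4320 + 1800 − 480 + 90 − 12 + 1 = 2119.

2119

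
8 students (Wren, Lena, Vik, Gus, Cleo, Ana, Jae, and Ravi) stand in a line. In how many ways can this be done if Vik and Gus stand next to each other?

10080

Treat {Vik, Gus} as a single unit. There are 7 units to order, and the pair itself can be ordered 2 ways.
So the count is 2·(7)! = 10080.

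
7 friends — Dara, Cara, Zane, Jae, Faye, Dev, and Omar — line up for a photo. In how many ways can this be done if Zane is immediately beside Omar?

Glue Zane and Omar into one block (2 internal orders), leaving 6 units to arrange in a row.
So the count is 2·(6)! = 1440.

1440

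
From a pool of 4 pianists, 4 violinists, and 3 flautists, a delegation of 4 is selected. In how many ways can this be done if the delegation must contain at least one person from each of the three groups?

192

Unrestricted: C(11,4) = 330 ways to pick any 4 of the 11.
Selections missing a whole group: no pianists → C(7,4) = 35; no violinists → C(7,4) = 35; no flautists → C(8,4) = 70.
Add back selections omitting two groups (i.e. drawn from a single group): C(4,4) + C(4,4) + C(3,4) = 2.
By inclusion–exclusion: 330 − 140 + 2 = 192.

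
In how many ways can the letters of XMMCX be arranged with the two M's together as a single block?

Treat the 2 copies of M as a single block. The multiset to arrange is then {MM, C, X, X}, 4 items in all.
That gives (4)!/(2!) = 12 arrangements.

12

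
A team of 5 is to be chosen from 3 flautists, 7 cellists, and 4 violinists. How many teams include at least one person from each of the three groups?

With no constraint there are C(14,5) = 2002 possible selections.
Subtract selections that omit an entire group: no flautists → C(11,5) = 462; no cellists → C(7,5) = 21; no violinists → C(10,5) = 252.
Add back selections omitting two groups (i.e. drawn from a single group): C(3,5) + C(7,5) + C(4,5) = 21.
By inclusion–exclusion: 2002 − 735 + 21 = 1288.

1288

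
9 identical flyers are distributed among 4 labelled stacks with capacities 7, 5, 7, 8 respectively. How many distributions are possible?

191

Without the upper bounds there are C(12,3) = 220 ways to split 9 among 4 stacks.
Subtract solutions that violate a single cap (substitute x_i' = x_i − (cap_i+1)): x_1 ≥ 8 gives C(4,3) = 4; x_2 ≥ 6 gives C(6,3) = 20; x_3 ≥ 8 gives C(4,3) = 4; x_4 ≥ 9 gives C(3,3) = 1. Together 29.
No two caps can be exceeded simultaneously, so the pair terms are all 0.
By inclusion–exclusion the count is 220 − 29 + 0 = 191.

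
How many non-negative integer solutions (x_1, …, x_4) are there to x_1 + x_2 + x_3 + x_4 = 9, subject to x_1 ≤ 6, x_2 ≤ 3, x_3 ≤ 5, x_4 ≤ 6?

By stars and bars, unrestricted non-negative solutions to x_1+…+x_4 = 9 number C(9+3,3) = 220.
Subtract solutions that violate a single cap (substitute x_i' = x_i − (cap_i+1)): x_1 ≥ 7 gives C(5,3) = 10; x_2 ≥ 4 gives C(8,3) = 56; x_3 ≥ 6 gives C(6,3) = 20; x_4 ≥ 7 gives C(5,3) = 10. Together 96.
No two caps can be exceeded simultaneously, so the pair terms are all 0.
By inclusion–exclusion the count is 220 − 96 + 0 = 124.

124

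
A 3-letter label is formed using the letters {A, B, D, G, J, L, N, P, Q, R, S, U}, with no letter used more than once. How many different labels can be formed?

1320

Choose and order 3 of the 12 symbols: the first letter has 12 options, the next 11, then 10.
12 × 11 × 10 = 1320.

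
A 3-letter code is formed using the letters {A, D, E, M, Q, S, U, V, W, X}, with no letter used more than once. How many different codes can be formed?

720

Choose and order 3 of the 10 symbols: the first letter has 10 options, the next 9, then 8.
10 × 9 × 8 = 720.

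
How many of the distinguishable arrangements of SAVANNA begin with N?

120

Fix N in the first position and arrange the remaining 6 letters.
Those 6 letters have A appearing 3 times, giving (6)!/(3!) = 120.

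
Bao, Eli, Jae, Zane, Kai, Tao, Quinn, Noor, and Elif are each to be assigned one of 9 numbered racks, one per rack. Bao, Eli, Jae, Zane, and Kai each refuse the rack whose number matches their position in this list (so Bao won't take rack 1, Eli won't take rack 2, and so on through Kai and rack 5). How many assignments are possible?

Let Aᵢ (for 1 ≤ i ≤ 5) be the placements that put person i in their forbidden rack. Any j of these fix j positions, leaving (9−j)! ways to fill the rest, and there are C(5,j) ways to pick which j.
By inclusion–exclusion, the number of valid placements is Σ_{j=0}^{5} (−1)^j C(5,j)·(9−j)!.
Computing: 362880 − 201600 + 50400 − 7200 + 600 − 24 = 205056.

205056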